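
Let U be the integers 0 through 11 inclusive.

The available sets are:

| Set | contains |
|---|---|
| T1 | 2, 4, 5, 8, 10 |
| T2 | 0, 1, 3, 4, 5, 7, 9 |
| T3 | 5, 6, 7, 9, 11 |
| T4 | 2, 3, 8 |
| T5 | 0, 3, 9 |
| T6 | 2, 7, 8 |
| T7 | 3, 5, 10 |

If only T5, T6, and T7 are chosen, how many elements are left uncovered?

Union of T5, T6, T7 = {0, 2, 3, 5, 7, 8, 9, 10}.
Not covered: 1, 4, 6, 11 — 4 elements.

4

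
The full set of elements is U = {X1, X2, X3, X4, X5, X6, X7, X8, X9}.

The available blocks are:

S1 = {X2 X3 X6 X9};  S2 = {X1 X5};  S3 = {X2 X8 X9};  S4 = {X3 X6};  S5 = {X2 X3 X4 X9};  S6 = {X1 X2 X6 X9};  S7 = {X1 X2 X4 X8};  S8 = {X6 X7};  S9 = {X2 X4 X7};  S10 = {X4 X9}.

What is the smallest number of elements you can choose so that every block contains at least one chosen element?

The 4 elements {X4, X5, X6, X8} hit every block.
No choice of 3 elements meets every block, so 4 is the minimum.

4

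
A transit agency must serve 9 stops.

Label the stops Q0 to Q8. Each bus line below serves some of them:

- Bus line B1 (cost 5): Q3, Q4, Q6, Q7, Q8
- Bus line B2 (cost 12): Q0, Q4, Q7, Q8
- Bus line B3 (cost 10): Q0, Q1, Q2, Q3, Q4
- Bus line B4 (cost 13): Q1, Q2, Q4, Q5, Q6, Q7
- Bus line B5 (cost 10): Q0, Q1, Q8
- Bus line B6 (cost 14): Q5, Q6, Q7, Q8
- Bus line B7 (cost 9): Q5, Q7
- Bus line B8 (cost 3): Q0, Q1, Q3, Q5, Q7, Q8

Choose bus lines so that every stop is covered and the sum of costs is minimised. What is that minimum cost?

16

B4, B8 together cover every stop (B4 ∪ B8 = {Q0, Q1, Q2, Q3, Q4, Q5, Q6, Q7, Q8}); total cost 13 + 3 = 16.
The greedy pick B8, B1, B3 costs 18; no covering selection beats 16.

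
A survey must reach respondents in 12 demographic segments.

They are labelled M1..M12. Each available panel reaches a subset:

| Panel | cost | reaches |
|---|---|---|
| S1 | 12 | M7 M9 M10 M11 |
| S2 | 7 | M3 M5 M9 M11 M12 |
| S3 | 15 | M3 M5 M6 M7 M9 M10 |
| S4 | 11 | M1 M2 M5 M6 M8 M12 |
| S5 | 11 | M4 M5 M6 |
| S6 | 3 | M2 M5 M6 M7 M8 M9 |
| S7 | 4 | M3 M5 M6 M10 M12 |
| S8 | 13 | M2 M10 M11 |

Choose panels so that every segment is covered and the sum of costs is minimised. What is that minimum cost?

36

S2, S4, S5, S6, S7 together cover every segment (S2 ∪ S4 ∪ S5 ∪ S6 ∪ S7 = {M1, M2, M3, M4, M5, M6, M7, M8, M9, M10, M11, M12}); total cost 7 + 11 + 11 + 3 + 4 = 36.
No covering selection has total cost below 36.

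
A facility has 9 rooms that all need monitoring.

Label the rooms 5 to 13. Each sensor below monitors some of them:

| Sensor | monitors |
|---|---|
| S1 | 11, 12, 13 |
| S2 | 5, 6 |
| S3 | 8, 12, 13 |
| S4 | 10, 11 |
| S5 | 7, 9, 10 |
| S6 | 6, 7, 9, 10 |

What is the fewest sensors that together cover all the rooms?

4

S1 and S2 and S3 and S6 together: S1 ∪ S2 ∪ S3 ∪ S6 = {5, 6, 7, 8, 9, 10, 11, 12, 13} — every room is covered.
Only S2 contains 5, so S2 is forced; the remaining 7 rooms need at least 3 more sensors (each remaining sensor adds at most 3) — so at least 4 sensors are needed, and 4 is optimal.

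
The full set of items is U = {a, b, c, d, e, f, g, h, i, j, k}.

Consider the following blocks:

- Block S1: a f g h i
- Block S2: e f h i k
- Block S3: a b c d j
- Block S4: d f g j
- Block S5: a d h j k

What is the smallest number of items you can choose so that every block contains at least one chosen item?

The 2 items {d, f} hit every block.
The blocks S2, S3 are pairwise disjoint, so any hitting set needs a separate item for each — at least 2. Hence 2 is optimal.

2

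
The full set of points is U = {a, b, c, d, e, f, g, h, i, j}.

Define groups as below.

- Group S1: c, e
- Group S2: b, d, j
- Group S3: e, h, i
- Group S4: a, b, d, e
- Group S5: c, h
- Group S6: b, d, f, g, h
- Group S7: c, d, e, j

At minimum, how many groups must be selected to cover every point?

4

Take {S3, S4, S6, S7}. Their union is {a, b, c, d, e, f, g, h, i, j}, which is all 10 points.
No 3 of the 7 groups cover everything (all 35 combinations miss at least one point), so 4 is optimal.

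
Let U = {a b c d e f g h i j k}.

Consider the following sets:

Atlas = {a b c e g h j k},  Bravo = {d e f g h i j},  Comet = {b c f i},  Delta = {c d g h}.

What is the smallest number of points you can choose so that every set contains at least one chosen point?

2

T = {g, i} meets every set (each contains at least one member of T), and |T| = 2.
No single point lies in every set, so at least 2 are needed and 2 is optimal.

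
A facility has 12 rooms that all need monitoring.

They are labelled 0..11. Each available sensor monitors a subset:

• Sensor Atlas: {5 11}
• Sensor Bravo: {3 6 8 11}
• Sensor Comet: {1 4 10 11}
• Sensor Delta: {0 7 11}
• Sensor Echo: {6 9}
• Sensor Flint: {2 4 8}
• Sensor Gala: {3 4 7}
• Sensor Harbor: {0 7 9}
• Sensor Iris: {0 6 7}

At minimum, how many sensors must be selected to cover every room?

5

Atlas and Bravo and Comet and Flint and Harbor together: Atlas ∪ Bravo ∪ Comet ∪ Flint ∪ Harbor = {0, 1, 2, 3, 4, 5, 6, 7, 8, 9, 10, 11} — every room is covered.
Only Atlas contains 5, so Atlas is forced; the remaining 10 rooms need at least 4 more sensors (each remaining sensor adds at most 3) — so at least 5 sensors are needed, and 5 is optimal.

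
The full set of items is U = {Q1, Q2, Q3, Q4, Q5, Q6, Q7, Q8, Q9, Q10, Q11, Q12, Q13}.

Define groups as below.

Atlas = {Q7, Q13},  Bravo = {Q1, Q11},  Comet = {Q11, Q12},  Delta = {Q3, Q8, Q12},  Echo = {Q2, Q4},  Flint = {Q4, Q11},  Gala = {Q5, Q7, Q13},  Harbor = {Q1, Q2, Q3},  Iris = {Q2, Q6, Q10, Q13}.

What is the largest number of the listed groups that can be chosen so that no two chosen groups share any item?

Bravo, Delta, Echo, Gala are pairwise disjoint (Bravo={Q1,Q11}; Delta={Q3,Q8,Q12}; Echo={Q2,Q4}; Gala={Q5,Q7,Q13}).
Every remaining group overlaps one of these, and no 5 of the listed groups are pairwise disjoint, so 4 is the maximum.

4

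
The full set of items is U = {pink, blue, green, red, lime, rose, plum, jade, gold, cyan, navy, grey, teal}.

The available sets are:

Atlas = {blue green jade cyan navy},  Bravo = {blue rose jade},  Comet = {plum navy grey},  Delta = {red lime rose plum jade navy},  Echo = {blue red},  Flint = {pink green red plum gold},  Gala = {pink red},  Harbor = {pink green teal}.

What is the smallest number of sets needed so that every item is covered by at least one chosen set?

Atlas and Comet and Delta and Flint and Harbor together: Atlas ∪ Comet ∪ Delta ∪ Flint ∪ Harbor = {pink, blue, green, red, lime, rose, plum, jade, gold, cyan, navy, grey, teal} — every item is covered.
No 4 of the 8 sets cover everything (all 70 combinations miss at least one item), so 5 is optimal.

5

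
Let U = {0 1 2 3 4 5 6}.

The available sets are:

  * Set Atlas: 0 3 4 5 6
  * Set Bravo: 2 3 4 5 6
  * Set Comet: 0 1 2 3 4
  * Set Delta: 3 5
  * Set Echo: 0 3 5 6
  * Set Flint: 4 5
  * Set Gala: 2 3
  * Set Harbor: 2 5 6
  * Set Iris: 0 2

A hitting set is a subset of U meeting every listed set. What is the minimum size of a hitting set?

The 2 points {2, 5} hit every set.
The sets Flint, Iris are pairwise disjoint, so any hitting set needs a separate point for each — at least 2. Hence 2 is optimal.

2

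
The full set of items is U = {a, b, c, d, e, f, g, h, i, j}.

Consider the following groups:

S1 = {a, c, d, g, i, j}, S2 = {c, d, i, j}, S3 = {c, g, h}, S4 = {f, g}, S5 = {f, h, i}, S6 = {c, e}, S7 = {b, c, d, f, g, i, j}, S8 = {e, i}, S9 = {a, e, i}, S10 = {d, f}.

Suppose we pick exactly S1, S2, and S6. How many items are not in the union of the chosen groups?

3

Union of S1, S2, S6 = {a, c, d, e, g, i, j}.
Not covered: b, f, h — 3 items.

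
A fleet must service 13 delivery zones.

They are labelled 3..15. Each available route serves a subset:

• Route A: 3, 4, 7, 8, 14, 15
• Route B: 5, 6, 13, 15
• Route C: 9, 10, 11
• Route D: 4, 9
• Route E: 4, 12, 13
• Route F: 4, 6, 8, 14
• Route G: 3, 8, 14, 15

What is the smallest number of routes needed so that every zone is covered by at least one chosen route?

A and B and C and E together: A ∪ B ∪ C ∪ E = {3, 4, 5, 6, 7, 8, 9, 10, 11, 12, 13, 14, 15} — every zone is covered.
Only A contains 7, so A is forced; the remaining 7 zones need at least 3 more routes (each remaining route adds at most 3) — so at least 4 routes are needed, and 4 is optimal.

4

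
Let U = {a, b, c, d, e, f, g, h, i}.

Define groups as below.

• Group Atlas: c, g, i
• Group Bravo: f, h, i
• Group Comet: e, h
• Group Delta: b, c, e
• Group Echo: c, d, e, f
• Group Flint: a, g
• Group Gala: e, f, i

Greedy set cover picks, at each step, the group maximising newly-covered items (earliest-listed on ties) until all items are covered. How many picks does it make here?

5

Greedy: pick Echo (covers 4 new) → pick Atlas (covers 2 new) → pick Bravo (covers 1 new) → pick Delta (covers 1 new) → pick Flint (covers 1 new). Total picks: 5.
(The true minimum cover uses only 4 groups, so greedy is not optimal here.)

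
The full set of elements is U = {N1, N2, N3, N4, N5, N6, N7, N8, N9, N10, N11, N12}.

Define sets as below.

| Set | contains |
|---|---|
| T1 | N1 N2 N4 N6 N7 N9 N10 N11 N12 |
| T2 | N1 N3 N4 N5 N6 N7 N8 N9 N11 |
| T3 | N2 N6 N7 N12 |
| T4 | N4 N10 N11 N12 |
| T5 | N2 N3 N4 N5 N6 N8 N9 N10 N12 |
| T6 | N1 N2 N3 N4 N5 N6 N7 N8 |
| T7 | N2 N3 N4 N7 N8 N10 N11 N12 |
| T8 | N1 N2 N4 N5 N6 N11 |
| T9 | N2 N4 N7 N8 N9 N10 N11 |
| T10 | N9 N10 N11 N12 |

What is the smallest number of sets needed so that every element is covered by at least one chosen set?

Take {T2, T5}. Their union is {N1, N2, N3, N4, N5, N6, N7, N8, N9, N10, N11, N12}, which is all 12 elements.
No single set has all 12 elements (the largest, T1, has 9), so 2 is optimal.

2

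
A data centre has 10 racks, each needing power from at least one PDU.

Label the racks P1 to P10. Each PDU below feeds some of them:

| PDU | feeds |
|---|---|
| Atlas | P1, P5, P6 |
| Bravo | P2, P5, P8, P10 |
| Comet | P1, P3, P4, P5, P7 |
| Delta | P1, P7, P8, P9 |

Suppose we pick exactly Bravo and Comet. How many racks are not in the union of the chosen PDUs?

Union of Bravo, Comet = {P1, P2, P3, P4, P5, P7, P8, P10}.
Not covered: P6, P9 — 2 racks.

2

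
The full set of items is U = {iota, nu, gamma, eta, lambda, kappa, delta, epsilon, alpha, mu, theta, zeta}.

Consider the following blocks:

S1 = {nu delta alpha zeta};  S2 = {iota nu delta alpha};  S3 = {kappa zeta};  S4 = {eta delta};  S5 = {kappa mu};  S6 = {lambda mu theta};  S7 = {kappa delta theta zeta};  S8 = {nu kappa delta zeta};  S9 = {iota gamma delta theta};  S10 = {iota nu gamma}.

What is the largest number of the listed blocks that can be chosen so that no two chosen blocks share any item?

4

S3, S4, S6, S10 are pairwise disjoint (S3={kappa,zeta}; S4={eta,delta}; S6={lambda,mu,theta}; S10={iota,nu,gamma}).
Every remaining block overlaps one of these, and no 5 of the listed blocks are pairwise disjoint, so 4 is the maximum.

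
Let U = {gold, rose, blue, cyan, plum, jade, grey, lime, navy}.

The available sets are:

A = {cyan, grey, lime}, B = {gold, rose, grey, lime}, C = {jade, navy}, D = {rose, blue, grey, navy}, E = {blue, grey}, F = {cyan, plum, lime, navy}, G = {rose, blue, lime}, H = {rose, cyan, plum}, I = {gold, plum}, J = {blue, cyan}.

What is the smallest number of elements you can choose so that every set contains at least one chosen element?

4

The 4 elements {blue, plum, lime, navy} hit every set.
No choice of 3 elements meets every set, so 4 is the minimum.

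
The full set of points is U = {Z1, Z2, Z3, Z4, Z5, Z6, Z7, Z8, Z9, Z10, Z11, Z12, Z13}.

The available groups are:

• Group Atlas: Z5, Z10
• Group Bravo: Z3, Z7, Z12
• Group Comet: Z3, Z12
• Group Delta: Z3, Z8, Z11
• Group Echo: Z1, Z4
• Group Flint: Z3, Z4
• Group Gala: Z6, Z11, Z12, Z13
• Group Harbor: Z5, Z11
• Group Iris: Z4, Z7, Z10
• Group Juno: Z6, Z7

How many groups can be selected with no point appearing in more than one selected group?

Comet, Echo, Harbor, Juno are pairwise disjoint (Comet={Z3,Z12}; Echo={Z1,Z4}; Harbor={Z5,Z11}; Juno={Z6,Z7}).
Every remaining group overlaps one of these, and no 5 of the listed groups are pairwise disjoint, so 4 is the maximum.

4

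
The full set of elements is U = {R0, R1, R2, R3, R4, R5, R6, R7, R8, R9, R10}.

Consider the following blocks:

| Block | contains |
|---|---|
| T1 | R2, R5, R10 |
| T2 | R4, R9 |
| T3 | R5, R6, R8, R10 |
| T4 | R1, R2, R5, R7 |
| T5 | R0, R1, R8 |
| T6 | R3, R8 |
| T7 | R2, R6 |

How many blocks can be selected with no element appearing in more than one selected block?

3

T1, T2, T5 are pairwise disjoint (T1={R2,R5,R10}; T2={R4,R9}; T5={R0,R1,R8}).
Every remaining block overlaps one of these, and no 4 of the listed blocks are pairwise disjoint, so 3 is the maximum.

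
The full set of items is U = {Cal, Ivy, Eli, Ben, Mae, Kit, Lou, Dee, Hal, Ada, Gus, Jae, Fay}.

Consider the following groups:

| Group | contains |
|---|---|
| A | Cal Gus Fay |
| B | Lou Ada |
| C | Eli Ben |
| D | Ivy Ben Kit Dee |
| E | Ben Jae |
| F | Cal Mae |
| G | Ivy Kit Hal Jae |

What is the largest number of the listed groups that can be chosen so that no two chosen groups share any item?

B, C, F, G are pairwise disjoint (B={Lou,Ada}; C={Eli,Ben}; F={Cal,Mae}; G={Ivy,Kit,Hal,Jae}).
Every remaining group overlaps one of these, and no 5 of the listed groups are pairwise disjoint, so 4 is the maximum.

4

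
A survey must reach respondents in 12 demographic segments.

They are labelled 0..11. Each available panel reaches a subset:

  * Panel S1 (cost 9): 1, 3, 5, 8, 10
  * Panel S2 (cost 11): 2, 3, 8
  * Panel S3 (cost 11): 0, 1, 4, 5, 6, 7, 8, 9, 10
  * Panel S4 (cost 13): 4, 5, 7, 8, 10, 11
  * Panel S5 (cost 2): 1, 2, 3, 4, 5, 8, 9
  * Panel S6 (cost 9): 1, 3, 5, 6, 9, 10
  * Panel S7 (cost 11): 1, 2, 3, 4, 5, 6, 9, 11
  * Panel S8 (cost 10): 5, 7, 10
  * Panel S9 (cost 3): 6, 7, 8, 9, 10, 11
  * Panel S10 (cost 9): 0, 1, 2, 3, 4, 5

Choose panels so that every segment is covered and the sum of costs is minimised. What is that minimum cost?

S9, S10 together cover every segment (S9 ∪ S10 = {0, 1, 2, 3, 4, 5, 6, 7, 8, 9, 10, 11}); total cost 3 + 9 = 12.
The greedy pick S5, S9, S10 costs 14; no covering selection beats 12.

12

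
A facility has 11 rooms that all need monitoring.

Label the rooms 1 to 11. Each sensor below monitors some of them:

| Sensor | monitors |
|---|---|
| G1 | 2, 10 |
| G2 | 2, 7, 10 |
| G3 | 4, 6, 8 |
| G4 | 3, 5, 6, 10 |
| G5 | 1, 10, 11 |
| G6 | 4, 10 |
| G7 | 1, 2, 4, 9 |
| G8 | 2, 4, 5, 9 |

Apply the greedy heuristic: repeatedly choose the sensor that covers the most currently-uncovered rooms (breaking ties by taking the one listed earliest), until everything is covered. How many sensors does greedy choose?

Greedy: pick G4 (covers 4 new) → pick G7 (covers 4 new) → pick G2 (covers 1 new) → pick G3 (covers 1 new) → pick G5 (covers 1 new). Total picks: 5.

5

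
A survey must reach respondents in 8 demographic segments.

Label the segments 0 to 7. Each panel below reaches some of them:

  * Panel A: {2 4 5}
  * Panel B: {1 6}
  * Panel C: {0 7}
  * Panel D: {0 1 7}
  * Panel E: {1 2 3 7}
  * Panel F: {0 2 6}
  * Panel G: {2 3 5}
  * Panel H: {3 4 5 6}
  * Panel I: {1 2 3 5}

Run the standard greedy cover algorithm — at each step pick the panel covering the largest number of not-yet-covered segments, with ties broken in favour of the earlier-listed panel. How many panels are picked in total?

Greedy: pick E (covers 4 new) → pick H (covers 3 new) → pick C (covers 1 new). Total picks: 3.

3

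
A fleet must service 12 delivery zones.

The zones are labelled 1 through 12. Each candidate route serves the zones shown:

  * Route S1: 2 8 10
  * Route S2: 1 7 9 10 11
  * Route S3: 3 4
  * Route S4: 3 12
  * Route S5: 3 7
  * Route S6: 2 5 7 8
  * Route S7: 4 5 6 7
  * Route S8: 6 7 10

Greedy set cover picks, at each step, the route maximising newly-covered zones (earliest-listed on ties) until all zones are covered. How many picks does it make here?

Greedy: pick S2 (covers 5 new) → pick S6 (covers 3 new) → pick S3 (covers 2 new) → pick S4 (covers 1 new) → pick S7 (covers 1 new). Total picks: 5.
(The true minimum cover uses only 4 routes, so greedy is not optimal here.)

5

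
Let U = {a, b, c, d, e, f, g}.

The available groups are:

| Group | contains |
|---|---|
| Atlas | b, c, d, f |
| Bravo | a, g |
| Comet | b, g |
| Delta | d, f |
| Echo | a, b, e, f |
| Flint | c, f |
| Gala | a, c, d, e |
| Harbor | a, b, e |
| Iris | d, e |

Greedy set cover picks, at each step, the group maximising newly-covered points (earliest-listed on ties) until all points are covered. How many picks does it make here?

Greedy: pick Atlas (covers 4 new) → pick Bravo (covers 2 new) → pick Echo (covers 1 new). Total picks: 3.

3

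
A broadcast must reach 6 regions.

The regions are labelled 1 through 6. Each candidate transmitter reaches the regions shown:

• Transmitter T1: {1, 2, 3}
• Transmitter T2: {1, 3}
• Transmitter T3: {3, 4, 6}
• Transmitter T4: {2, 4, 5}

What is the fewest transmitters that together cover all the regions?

3

Take {T2, T3, T4}. Their union is {1, 2, 3, 4, 5, 6}, which is all 6 regions.
Only T4 contains 5, so T4 is forced; the remaining 3 regions need at least 2 more transmitters (each remaining transmitter adds at most 2) — so at least 3 transmitters are needed, and 3 is optimal.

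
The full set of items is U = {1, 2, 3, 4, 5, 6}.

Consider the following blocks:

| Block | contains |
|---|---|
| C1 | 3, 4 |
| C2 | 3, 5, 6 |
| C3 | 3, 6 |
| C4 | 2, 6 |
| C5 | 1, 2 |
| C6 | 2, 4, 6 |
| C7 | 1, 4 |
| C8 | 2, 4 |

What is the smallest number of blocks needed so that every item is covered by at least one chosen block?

Take {C2, C5, C6}. Their union is {1, 2, 3, 4, 5, 6}, which is all 6 items.
Only C2 contains 5, so C2 is forced; the remaining 3 items need at least 2 more blocks (each remaining block adds at most 2) — so at least 3 blocks are needed, and 3 is optimal.

3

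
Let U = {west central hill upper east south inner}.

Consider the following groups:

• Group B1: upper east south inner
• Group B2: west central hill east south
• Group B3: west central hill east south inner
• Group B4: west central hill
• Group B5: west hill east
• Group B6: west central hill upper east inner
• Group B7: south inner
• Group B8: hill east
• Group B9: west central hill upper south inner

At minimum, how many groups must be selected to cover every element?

2

B1 and B2 together: B1 ∪ B2 = {west, central, hill, upper, east, south, inner} — every element is covered.
No single group has all 7 elements (the largest, B3, has 6), so 2 is optimal.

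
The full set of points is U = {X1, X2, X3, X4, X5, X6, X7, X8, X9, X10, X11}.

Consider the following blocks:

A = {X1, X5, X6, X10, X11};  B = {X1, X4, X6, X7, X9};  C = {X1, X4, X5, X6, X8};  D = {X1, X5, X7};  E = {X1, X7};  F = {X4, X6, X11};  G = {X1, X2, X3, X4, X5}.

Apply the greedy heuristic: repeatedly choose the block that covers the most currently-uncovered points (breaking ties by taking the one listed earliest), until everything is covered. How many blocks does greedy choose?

Greedy: pick A (covers 5 new) → pick B (covers 3 new) → pick G (covers 2 new) → pick C (covers 1 new). Total picks: 4.

4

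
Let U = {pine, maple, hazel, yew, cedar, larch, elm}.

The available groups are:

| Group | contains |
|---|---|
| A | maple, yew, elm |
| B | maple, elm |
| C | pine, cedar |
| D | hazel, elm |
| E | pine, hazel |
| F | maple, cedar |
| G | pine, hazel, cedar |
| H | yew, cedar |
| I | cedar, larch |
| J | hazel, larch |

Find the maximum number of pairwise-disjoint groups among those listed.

3

B, E, I are pairwise disjoint (B={maple,elm}; E={pine,hazel}; I={cedar,larch}).
Every remaining group overlaps one of these, and no 4 of the listed groups are pairwise disjoint, so 3 is the maximum.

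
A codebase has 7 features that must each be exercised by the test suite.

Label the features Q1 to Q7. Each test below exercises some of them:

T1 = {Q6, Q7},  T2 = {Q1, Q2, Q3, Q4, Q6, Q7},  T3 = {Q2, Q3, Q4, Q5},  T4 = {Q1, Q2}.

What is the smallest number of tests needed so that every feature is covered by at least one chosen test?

Take {T2, T3}. Their union is {Q1, Q2, Q3, Q4, Q5, Q6, Q7}, which is all 7 features.
No single test has all 7 features (the largest, T2, has 6), so 2 is optimal.

2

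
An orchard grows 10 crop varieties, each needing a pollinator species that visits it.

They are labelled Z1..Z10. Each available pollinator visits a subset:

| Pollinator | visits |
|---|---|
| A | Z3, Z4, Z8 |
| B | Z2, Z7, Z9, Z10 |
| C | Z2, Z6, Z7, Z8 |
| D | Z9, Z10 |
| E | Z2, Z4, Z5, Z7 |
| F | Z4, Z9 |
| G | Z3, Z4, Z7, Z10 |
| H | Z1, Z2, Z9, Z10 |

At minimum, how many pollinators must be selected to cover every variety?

Take {C, E, G, H}. Their union is {Z1, Z2, Z3, Z4, Z5, Z6, Z7, Z8, Z9, Z10}, which is all 10 varieties.
No 3 of the 8 pollinators cover everything (all 56 combinations miss at least one variety), so 4 is optimal.

4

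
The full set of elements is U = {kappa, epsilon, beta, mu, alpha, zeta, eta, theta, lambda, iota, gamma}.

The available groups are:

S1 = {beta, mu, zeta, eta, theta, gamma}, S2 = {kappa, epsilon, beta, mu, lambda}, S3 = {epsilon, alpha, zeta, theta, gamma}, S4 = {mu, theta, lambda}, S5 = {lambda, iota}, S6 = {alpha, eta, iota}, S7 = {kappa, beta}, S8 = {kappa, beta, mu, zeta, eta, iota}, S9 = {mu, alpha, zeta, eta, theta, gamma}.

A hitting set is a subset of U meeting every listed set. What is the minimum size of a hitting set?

Take H = {kappa, theta, iota}. Each listed group contains at least one of these, so H is a hitting set of size 3.
The groups S5, S7, S9 are pairwise disjoint, so any hitting set needs a separate element for each — at least 3. Hence 3 is optimal.

3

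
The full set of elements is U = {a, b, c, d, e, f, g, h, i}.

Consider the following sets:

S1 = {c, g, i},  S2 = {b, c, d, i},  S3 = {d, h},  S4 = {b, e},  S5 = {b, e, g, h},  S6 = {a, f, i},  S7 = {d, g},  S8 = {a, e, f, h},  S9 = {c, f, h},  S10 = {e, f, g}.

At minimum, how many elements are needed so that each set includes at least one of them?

4

The 4 elements {a, c, d, e} hit every set.
No choice of 3 elements meets every set, so 4 is the minimum.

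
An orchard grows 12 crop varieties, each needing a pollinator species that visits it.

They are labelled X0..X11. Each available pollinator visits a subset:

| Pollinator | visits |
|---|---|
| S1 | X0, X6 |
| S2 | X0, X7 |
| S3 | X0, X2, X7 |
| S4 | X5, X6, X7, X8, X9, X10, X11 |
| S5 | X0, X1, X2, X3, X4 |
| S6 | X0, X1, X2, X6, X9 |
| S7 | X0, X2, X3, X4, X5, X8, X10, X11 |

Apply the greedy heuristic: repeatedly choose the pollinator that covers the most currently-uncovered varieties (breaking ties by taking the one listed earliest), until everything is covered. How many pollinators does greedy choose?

3

Greedy: pick S7 (covers 8 new) → pick S4 (covers 3 new) → pick S5 (covers 1 new). Total picks: 3.
(The true minimum cover uses only 2 pollinators, so greedy is not optimal here.)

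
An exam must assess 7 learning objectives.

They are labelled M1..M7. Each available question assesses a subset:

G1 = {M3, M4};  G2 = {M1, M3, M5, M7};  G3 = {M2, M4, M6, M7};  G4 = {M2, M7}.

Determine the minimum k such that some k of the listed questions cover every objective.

2

G2 and G3 together: G2 ∪ G3 = {M1, M2, M3, M4, M5, M6, M7} — every objective is covered.
No single question has all 7 objectives (the largest, G2, has 4), so 2 is optimal.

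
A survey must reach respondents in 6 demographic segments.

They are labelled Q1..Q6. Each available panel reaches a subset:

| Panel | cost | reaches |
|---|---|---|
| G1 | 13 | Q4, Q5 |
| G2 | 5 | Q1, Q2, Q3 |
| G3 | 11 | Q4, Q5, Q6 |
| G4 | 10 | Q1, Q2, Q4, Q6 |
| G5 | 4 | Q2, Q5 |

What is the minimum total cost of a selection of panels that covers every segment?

G2, G3 together cover every segment (G2 ∪ G3 = {Q1, Q2, Q3, Q4, Q5, Q6}); total cost 5 + 11 = 16.
No covering selection has total cost below 16.

16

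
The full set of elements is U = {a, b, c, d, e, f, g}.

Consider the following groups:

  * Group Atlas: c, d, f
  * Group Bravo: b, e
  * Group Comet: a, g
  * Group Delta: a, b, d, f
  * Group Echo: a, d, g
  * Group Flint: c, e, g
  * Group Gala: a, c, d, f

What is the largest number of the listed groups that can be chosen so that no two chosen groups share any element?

Atlas, Bravo, Comet are pairwise disjoint (Atlas={c,d,f}; Bravo={b,e}; Comet={a,g}).
Every remaining group overlaps one of these, and no 4 of the listed groups are pairwise disjoint, so 3 is the maximum.

3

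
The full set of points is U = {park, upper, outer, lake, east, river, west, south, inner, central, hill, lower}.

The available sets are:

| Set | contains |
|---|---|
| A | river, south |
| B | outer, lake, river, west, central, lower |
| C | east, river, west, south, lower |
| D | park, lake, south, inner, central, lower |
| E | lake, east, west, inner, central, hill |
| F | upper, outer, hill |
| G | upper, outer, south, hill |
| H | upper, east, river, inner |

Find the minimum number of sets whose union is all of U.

3

C, D, and F cover everything between them: the union {park, upper, outer, lake, east, river, west, south, inner, central, hill, lower} is all of U.
Only D contains park, so D is forced; the remaining 6 points need at least 2 more sets (each remaining set adds at most 3) — so at least 3 sets are needed, and 3 is optimal.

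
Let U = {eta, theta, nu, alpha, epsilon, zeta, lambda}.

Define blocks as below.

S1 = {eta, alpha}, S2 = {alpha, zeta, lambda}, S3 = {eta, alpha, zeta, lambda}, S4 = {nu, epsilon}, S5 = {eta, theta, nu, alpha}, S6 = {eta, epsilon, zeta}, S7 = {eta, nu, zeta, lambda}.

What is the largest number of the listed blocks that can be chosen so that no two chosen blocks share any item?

S3, S4 are pairwise disjoint (S3={eta,alpha,zeta,lambda}; S4={nu,epsilon}).
Every remaining block overlaps one of these, and no 3 of the listed blocks are pairwise disjoint, so 2 is the maximum.

2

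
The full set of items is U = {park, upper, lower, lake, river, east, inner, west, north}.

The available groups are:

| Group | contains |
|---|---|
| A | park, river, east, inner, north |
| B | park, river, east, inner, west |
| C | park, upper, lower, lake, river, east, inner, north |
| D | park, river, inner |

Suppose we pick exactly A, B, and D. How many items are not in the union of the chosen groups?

Union of A, B, D = {park, river, east, inner, west, north}.
Not covered: upper, lower, lake — 3 items.

3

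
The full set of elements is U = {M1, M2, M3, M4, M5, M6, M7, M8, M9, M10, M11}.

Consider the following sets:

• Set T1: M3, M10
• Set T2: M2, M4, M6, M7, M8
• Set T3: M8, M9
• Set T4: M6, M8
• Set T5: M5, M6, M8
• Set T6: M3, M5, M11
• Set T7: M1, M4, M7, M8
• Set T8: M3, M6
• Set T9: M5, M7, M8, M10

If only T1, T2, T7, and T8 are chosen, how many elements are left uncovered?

3

Union of T1, T2, T7, T8 = {M1, M2, M3, M4, M6, M7, M8, M10}.
Not covered: M5, M9, M11 — 3 elements.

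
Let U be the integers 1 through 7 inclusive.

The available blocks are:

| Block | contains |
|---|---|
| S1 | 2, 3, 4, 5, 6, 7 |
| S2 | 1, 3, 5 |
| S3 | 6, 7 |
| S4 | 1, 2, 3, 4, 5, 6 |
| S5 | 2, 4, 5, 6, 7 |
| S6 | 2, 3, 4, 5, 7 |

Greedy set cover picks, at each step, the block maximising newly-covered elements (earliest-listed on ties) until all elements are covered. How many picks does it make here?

2

Greedy: pick S1 (covers 6 new) → pick S2 (covers 1 new). Total picks: 2.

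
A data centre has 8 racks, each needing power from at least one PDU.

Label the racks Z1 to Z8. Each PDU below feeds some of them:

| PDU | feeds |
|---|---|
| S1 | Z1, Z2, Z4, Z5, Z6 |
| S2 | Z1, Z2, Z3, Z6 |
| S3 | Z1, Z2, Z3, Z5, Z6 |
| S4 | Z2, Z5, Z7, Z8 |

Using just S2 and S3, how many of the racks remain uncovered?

Union of S2, S3 = {Z1, Z2, Z3, Z5, Z6}.
Not covered: Z4, Z7, Z8 — 3 racks.

3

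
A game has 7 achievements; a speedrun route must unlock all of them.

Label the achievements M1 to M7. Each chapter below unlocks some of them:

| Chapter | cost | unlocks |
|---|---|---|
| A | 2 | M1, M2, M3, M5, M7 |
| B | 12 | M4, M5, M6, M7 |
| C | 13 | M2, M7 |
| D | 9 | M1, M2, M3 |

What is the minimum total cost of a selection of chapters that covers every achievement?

A, B together cover every achievement (A ∪ B = {M1, M2, M3, M4, M5, M6, M7}); total cost 2 + 12 = 14.
No covering selection has total cost below 14.

14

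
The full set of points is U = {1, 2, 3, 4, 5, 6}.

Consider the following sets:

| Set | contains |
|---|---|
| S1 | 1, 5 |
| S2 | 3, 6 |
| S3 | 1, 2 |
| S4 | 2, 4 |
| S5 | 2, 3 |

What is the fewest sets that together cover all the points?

3

S1 and S2 and S4 together: S1 ∪ S2 ∪ S4 = {1, 2, 3, 4, 5, 6} — every point is covered.
Each set has at most 2 points, and 2·2 = 4 < 6 — so at least 3 sets are needed, and 3 is optimal.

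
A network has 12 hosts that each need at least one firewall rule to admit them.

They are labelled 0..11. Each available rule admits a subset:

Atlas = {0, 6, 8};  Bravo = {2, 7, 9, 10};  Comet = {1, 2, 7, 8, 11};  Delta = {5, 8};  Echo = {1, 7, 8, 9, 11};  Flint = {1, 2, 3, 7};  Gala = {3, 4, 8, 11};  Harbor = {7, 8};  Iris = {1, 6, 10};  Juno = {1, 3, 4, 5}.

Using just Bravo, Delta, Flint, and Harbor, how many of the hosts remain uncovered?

Union of Bravo, Delta, Flint, Harbor = {1, 2, 3, 5, 7, 8, 9, 10}.
Not covered: 0, 4, 6, 11 — 4 hosts.

4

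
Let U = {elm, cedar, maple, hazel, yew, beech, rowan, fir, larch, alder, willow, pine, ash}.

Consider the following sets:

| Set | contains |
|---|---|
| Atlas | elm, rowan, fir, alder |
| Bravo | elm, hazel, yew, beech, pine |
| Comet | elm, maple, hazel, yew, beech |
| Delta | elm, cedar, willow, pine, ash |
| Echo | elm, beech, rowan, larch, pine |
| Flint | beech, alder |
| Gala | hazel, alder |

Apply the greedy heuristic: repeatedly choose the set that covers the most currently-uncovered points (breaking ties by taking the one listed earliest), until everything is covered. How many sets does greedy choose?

5

Greedy: pick Bravo (covers 5 new) → pick Atlas (covers 3 new) → pick Delta (covers 3 new) → pick Comet (covers 1 new) → pick Echo (covers 1 new). Total picks: 5.
(The true minimum cover uses only 4 sets, so greedy is not optimal here.)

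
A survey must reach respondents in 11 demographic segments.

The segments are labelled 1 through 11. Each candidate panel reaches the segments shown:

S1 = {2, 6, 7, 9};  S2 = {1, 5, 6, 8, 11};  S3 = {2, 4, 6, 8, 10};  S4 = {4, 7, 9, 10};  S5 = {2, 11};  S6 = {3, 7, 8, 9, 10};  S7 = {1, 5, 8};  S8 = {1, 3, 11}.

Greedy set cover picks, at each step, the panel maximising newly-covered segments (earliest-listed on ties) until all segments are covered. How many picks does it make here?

Greedy: pick S2 (covers 5 new) → pick S4 (covers 4 new) → pick S1 (covers 1 new) → pick S6 (covers 1 new). Total picks: 4.
(The true minimum cover uses only 3 panels, so greedy is not optimal here.)

4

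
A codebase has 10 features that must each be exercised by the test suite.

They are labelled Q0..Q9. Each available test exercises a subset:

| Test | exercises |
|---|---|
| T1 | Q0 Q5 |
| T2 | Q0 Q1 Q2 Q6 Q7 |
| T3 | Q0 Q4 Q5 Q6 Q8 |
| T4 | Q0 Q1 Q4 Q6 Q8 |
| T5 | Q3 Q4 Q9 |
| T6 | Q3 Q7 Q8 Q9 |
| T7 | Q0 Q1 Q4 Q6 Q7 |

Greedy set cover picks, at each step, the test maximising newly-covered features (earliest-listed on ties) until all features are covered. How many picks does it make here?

3

Greedy: pick T2 (covers 5 new) → pick T3 (covers 3 new) → pick T5 (covers 2 new). Total picks: 3.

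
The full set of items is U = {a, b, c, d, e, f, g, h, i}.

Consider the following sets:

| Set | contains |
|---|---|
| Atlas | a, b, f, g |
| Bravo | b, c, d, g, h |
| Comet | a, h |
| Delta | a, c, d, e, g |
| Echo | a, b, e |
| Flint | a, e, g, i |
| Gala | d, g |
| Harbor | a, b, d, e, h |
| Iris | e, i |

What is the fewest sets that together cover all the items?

3

Take {Atlas, Bravo, Iris}. Their union is {a, b, c, d, e, f, g, h, i}, which is all 9 items.
Only Atlas contains f, so Atlas is forced; the remaining 5 items need at least 2 more sets (each remaining set adds at most 3) — so at least 3 sets are needed, and 3 is optimal.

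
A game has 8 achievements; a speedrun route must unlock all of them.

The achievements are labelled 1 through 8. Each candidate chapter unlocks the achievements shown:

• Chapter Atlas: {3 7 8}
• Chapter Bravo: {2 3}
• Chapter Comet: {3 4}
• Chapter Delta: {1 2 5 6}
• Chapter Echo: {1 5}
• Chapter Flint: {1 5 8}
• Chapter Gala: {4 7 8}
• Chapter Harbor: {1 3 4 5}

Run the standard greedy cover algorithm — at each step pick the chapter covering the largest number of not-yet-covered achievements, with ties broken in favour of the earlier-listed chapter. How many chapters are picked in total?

3

Greedy: pick Delta (covers 4 new) → pick Atlas (covers 3 new) → pick Comet (covers 1 new). Total picks: 3.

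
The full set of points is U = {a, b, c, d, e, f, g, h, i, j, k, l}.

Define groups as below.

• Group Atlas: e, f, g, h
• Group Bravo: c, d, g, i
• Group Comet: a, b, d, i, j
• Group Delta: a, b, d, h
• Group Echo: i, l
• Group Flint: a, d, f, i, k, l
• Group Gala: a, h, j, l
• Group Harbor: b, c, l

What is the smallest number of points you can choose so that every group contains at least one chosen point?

3

T = {d, g, l} meets every group (each contains at least one member of T), and |T| = 3.
No choice of 2 points meets every group, so 3 is the minimum.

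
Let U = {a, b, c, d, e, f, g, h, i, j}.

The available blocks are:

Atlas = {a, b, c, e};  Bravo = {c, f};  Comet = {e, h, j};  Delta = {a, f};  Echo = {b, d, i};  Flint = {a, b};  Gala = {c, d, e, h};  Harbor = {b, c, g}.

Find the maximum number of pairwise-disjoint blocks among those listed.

Bravo, Comet, Flint are pairwise disjoint (Bravo={c,f}; Comet={e,h,j}; Flint={a,b}).
Every remaining block overlaps one of these, and no 4 of the listed blocks are pairwise disjoint, so 3 is the maximum.

3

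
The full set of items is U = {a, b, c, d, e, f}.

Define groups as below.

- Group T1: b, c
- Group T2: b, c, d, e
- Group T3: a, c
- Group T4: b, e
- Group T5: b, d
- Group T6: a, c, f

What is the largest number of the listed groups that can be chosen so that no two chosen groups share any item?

2

T3, T4 are pairwise disjoint (T3={a,c}; T4={b,e}).
Every remaining group overlaps one of these, and no 3 of the listed groups are pairwise disjoint, so 2 is the maximum.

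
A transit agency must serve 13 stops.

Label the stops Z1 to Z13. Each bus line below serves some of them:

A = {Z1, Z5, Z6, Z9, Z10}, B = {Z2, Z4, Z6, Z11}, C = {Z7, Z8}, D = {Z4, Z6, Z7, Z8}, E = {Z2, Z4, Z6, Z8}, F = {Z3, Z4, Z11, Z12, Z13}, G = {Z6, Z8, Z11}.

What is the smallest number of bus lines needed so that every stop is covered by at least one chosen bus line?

Take {A, C, E, F}. Their union is {Z1, Z2, Z3, Z4, Z5, Z6, Z7, Z8, Z9, Z10, Z11, Z12, Z13}, which is all 13 stops.
No 3 of the 7 bus lines cover everything (all 35 combinations miss at least one stop), so 4 is optimal.

4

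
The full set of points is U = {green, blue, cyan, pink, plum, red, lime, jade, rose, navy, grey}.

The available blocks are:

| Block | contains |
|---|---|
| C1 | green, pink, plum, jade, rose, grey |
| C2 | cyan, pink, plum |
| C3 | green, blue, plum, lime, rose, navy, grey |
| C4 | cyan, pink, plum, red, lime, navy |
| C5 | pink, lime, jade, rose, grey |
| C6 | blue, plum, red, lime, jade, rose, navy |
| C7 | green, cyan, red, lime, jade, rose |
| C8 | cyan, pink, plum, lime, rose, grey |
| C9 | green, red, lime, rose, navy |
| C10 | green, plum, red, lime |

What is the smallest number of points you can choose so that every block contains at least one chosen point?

Take H = {pink, lime}. Each listed block contains at least one of these, so H is a hitting set of size 2.
The blocks C2, C9 are pairwise disjoint, so any hitting set needs a separate point for each — at least 2. Hence 2 is optimal.

2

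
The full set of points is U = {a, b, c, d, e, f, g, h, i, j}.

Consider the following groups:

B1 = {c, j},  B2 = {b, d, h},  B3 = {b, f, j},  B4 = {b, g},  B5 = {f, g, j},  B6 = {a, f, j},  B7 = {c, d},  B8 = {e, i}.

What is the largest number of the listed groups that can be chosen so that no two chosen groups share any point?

4

B4, B6, B7, B8 are pairwise disjoint (B4={b,g}; B6={a,f,j}; B7={c,d}; B8={e,i}).
Every remaining group overlaps one of these, and no 5 of the listed groups are pairwise disjoint, so 4 is the maximum.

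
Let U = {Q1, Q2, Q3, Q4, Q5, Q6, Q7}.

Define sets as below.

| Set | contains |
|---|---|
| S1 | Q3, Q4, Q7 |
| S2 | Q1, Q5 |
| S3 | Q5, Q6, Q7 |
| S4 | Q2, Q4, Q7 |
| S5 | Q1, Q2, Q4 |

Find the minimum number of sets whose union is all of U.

3

S1 and S3 and S5 together: S1 ∪ S3 ∪ S5 = {Q1, Q2, Q3, Q4, Q5, Q6, Q7} — every element is covered.
Each set has at most 3 elements, and 2·3 = 6 < 7 — so at least 3 sets are needed, and 3 is optimal.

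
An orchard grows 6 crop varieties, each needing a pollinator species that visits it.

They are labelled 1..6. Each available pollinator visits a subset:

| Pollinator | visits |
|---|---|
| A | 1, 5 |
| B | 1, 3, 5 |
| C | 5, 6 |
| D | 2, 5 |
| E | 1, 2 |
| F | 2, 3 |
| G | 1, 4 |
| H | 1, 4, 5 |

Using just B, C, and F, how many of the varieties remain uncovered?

1

Union of B, C, F = {1, 2, 3, 5, 6}.
Not covered: 4 — 1 variety.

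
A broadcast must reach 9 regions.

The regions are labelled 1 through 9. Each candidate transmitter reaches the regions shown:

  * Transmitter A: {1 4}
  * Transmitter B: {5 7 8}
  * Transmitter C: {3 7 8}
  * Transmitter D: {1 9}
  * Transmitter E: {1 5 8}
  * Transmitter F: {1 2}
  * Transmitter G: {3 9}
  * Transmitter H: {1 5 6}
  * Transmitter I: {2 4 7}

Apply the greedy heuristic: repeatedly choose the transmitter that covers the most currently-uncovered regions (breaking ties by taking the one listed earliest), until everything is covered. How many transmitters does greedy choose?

5

Greedy: pick B (covers 3 new) → pick A (covers 2 new) → pick G (covers 2 new) → pick F (covers 1 new) → pick H (covers 1 new). Total picks: 5.
(The true minimum cover uses only 4 transmitters, so greedy is not optimal here.)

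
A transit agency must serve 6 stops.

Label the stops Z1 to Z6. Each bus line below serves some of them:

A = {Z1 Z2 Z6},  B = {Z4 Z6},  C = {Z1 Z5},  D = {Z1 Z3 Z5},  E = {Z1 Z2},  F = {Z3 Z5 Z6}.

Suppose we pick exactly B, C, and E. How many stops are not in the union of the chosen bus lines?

1

Union of B, C, E = {Z1, Z2, Z4, Z5, Z6}.
Not covered: Z3 — 1 stop.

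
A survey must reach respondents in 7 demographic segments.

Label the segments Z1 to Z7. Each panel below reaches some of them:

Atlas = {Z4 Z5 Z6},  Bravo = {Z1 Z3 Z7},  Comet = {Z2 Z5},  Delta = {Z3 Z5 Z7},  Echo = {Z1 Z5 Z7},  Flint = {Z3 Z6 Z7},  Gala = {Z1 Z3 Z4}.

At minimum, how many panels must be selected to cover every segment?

3

Atlas and Bravo and Comet together: Atlas ∪ Bravo ∪ Comet = {Z1, Z2, Z3, Z4, Z5, Z6, Z7} — every segment is covered.
Each panel has at most 3 segments, and 2·3 = 6 < 7 — so at least 3 panels are needed, and 3 is optimal.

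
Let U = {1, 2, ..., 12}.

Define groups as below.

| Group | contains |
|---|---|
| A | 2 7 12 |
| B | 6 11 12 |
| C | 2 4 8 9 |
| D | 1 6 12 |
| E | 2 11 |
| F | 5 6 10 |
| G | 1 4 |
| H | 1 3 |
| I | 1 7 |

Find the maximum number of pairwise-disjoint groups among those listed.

A, F, H are pairwise disjoint (A={2,7,12}; F={5,6,10}; H={1,3}).
Every remaining group overlaps one of these, and no 4 of the listed groups are pairwise disjoint, so 3 is the maximum.

3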